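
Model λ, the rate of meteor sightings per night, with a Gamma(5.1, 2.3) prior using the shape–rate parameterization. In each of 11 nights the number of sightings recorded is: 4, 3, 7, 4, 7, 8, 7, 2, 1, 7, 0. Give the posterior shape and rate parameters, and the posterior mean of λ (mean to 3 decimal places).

Total count ∑xᵢ = 50 over n = 11 nights.
Gamma is conjugate to the Poisson likelihood: posterior is Gamma(shape = 5.1+50 = 55.1, rate = 2.3+11 = 13.3).
E[λ | data] = 55.1/13.3 = 4.143.

Posterior: Gamma(shape=55.1, rate=13.3); mean ≈ 4.143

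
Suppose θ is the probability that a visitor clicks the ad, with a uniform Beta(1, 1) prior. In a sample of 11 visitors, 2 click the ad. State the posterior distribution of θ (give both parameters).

Posterior: Beta(3, 10)

Observing 2 successes and 9 failures updates Beta(1, 1) by adding the success and failure counts to the two shape parameters: α = 1+2 = 3, β = 1+9 = 10.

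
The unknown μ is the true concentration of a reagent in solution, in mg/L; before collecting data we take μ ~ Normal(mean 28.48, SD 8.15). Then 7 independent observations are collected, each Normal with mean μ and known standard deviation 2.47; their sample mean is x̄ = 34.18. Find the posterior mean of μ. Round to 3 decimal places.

Posterior mean ≈ 34.106

With known σ, the Normal prior is conjugate. Weight on the data is w = (n/σ²)/(n/σ² + 1/τ₀²) = 1.14737/(1.14737+0.0150551) = 0.98705.
Posterior mean = w·x̄ + (1−w)·μ₀ = 0.98705·34.18 + 0.012951·28.48 = 34.106.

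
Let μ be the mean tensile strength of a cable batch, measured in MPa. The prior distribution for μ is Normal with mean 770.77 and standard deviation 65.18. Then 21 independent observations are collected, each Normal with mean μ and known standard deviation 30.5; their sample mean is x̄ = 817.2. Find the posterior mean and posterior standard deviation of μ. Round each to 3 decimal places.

Posterior mean ≈ 816.721; posterior SD ≈ 6.621

Prior precision 1/τ₀² = 1/65.18² = 0.00023538; data precision n/σ² = 21/30.5² = 0.0225746.
Posterior precision = 0.00023538 + 0.0225746 = 0.0228100, giving posterior SD = 1/√0.0228100 = 6.621.
Posterior mean = (0.00023538·770.77 + 0.0225746·817.2) / 0.0228100 = 816.721.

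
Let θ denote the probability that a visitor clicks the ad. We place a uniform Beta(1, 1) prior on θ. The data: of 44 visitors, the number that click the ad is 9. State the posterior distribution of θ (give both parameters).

Posterior: Beta(10, 36)

Observing 9 successes and 35 failures updates Beta(1, 1) by adding the success and failure counts to the two shape parameters: α = 1+9 = 10, β = 1+35 = 36.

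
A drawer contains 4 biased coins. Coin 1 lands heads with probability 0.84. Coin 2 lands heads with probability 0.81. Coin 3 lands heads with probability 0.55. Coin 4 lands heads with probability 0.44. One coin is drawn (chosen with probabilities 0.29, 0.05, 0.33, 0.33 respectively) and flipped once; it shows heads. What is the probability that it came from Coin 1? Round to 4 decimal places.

Posterior probability ≈ 0.3988

Tabulate prior·likelihood by source: [1] prior 0.29, lik 0.84, product 0.2436; [2] prior 0.05, lik 0.81, product 0.04050; [3] prior 0.33, lik 0.55, product 0.1815; [4] prior 0.33, lik 0.44, product 0.1452.
Normalizing constant = 0.61080; the posterior for Coin 1 is its product over the sum, 0.2436/0.61080 = 0.3988.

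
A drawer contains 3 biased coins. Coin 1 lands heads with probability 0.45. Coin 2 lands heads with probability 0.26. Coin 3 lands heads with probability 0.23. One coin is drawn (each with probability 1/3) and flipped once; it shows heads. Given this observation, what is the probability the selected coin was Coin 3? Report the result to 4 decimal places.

Posterior probability ≈ 0.2447

Tabulate prior·likelihood by source: [1] prior 0.333333, lik 0.45, product 0.1500; [2] prior 0.333333, lik 0.26, product 0.08667; [3] prior 0.333333, lik 0.23, product 0.07667.
Normalizing constant = 0.31333; the posterior for Coin 3 is its product over the sum, 0.07667/0.31333 = 0.2447.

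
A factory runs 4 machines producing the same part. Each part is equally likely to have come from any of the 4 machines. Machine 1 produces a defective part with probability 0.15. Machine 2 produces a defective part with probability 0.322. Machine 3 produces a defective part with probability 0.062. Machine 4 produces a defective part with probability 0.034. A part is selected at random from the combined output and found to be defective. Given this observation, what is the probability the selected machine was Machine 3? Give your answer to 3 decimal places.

Tabulate prior·likelihood by source: [1] prior 0.25, lik 0.15, product 0.03750; [2] prior 0.25, lik 0.322, product 0.08050; [3] prior 0.25, lik 0.062, product 0.01550; [4] prior 0.25, lik 0.034, product 0.008500.
Normalizing constant = 0.14200; the posterior for Machine 3 is its product over the sum, 0.01550/0.14200 = 0.109.

Posterior probability ≈ 0.109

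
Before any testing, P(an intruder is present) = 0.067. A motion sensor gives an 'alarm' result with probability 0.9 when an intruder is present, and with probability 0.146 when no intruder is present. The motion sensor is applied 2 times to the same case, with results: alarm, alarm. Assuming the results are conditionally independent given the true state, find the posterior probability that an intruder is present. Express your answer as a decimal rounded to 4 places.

With H the event that an intruder is present, the joint likelihood of the observed sequence is P(data|H) = 0.9·0.9 = 0.81000 and P(data|¬H) = 0.146·0.146 = 0.021316.
Bayes: P(H|data) = 0.067·0.81000 / (0.067·0.81000 + 0.933·0.021316) = 0.054270/0.074158 = 0.7318.

Posterior P(H) ≈ 0.7318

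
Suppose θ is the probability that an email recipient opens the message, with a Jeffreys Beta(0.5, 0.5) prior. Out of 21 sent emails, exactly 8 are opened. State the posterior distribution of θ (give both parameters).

Posterior: Beta(8.5, 13.5)

Observing 8 successes and 13 failures updates Beta(0.5, 0.5) by adding the success and failure counts to the two shape parameters: α = 0.5+8 = 8.5, β = 0.5+13 = 13.5.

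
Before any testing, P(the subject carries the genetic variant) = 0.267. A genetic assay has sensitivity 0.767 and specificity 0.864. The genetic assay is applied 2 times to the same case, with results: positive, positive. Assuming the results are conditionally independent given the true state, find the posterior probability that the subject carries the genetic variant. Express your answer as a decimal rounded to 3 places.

Posterior P(H) ≈ 0.921

Let H be the event that the subject carries the genetic variant; start with P(H) = 0.267. P('positive'|H) = 0.767, P('positive'|¬H) = 0.136.
Update on result 1 ('positive'): P(H) ← 0.767·0.2670 / (0.767·0.2670 + 0.136·0.7330) = 0.20479/0.30448 = 0.6726.
Update on result 2 ('positive'): P(H) ← 0.767·0.6726 / (0.767·0.6726 + 0.136·0.3274) = 0.51588/0.56041 = 0.9205.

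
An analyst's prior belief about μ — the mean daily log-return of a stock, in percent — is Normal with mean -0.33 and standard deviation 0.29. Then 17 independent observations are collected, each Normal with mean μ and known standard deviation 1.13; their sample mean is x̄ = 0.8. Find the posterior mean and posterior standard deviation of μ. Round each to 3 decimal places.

With known σ, the Normal prior is conjugate. Weight on the data is w = (n/σ²)/(n/σ² + 1/τ₀²) = 13.3135/(13.3135+11.8906) = 0.52823.
Posterior mean = w·x̄ + (1−w)·μ₀ = 0.52823·0.8 + 0.47177·-0.33 = 0.267. Posterior variance = 1/(13.3135+11.8906) = 0.0396761, so SD = 0.199.

Posterior mean ≈ 0.267; posterior SD ≈ 0.199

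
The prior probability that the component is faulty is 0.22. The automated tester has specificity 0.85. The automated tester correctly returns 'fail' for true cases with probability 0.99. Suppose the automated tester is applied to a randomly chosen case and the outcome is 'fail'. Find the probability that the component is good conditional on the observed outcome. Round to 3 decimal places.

Write H for 'the component is faulty'. Prior odds H:¬H = 0.22/0.78 = 0.28205. For the 'fail' outcome, the likelihood ratio is 0.99/0.15 = 6.6000.
Posterior odds = 0.28205 × 6.6000 = 1.8615, so P(H|E) = 1.8615/(1+1.8615) = 0.651. Then P(¬H|E) = 1 − 0.651 = 0.349.

P(¬H | E) ≈ 0.349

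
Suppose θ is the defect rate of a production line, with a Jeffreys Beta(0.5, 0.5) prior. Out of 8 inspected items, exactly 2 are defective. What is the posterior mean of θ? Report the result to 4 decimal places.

Observing 2 successes and 6 failures updates Beta(0.5, 0.5) by adding the success and failure counts to the two shape parameters: α = 0.5+2 = 2.5, β = 0.5+6 = 6.5.
Posterior mean = α/(α+β) = 2.5/9 = 0.2778.

Posterior mean ≈ 0.2778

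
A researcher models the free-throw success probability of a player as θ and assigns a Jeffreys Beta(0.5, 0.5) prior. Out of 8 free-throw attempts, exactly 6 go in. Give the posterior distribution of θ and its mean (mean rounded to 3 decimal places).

Posterior: Beta(6.5, 2.5); mean ≈ 0.722

The binomial likelihood is conjugate to the Beta prior: with 6 successes and 2 failures, the posterior is Beta(0.5+6, 0.5+2) = Beta(6.5, 2.5).
E[θ | data] = 6.5/(6.5+2.5) = 0.722.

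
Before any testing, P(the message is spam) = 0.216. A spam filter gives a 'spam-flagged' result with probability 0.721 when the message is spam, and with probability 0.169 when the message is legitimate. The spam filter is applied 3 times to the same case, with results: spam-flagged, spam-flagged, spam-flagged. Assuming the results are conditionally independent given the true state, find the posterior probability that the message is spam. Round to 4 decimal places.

With H the event that the message is spam, the joint likelihood of the observed sequence is P(data|H) = 0.721·0.721·0.721 = 0.37481 and P(data|¬H) = 0.169·0.169·0.169 = 0.0048268.
Bayes: P(H|data) = 0.216·0.37481 / (0.216·0.37481 + 0.784·0.0048268) = 0.080958/0.084742 = 0.9553.

Posterior P(H) ≈ 0.9553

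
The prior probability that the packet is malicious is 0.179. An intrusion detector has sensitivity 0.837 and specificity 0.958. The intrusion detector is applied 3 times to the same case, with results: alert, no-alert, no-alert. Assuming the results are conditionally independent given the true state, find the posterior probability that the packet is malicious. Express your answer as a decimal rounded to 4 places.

Posterior P(H) ≈ 0.1117

Let H be the event that the packet is malicious; start with P(H) = 0.179. P('alert'|H) = 0.837, P('alert'|¬H) = 0.042.
Update on result 1 ('alert'): P(H) ← 0.837·0.1790 / (0.837·0.1790 + 0.042·0.8210) = 0.14982/0.18430 = 0.8129.
Update on result 2 ('no-alert'): P(H) ← 0.163·0.8129 / (0.163·0.8129 + 0.958·0.1871) = 0.13250/0.31174 = 0.4250.
Update on result 3 ('no-alert'): P(H) ← 0.163·0.4250 / (0.163·0.4250 + 0.958·0.5750) = 0.069283/0.62009 = 0.1117.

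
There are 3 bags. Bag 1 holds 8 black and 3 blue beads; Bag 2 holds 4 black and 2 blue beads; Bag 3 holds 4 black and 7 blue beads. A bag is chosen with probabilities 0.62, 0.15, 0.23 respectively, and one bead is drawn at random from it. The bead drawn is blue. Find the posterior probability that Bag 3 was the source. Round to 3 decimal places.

Tabulate prior·likelihood by source: [1] prior 0.62, lik 0.2727, product 0.1691; [2] prior 0.15, lik 0.3333, product 0.05000; [3] prior 0.23, lik 0.6364, product 0.1464.
Normalizing constant = 0.36545; the posterior for Bag 3 is its product over the sum, 0.1464/0.36545 = 0.400.

Posterior probability ≈ 0.400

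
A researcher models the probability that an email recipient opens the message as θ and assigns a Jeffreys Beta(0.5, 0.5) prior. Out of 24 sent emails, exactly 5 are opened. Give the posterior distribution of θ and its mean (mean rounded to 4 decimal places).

Posterior: Beta(5.5, 19.5); mean ≈ 0.2200

The binomial likelihood is conjugate to the Beta prior: with 5 successes and 19 failures, the posterior is Beta(0.5+5, 0.5+19) = Beta(5.5, 19.5).
Posterior mean = α/(α+β) = 5.5/25 = 0.2200.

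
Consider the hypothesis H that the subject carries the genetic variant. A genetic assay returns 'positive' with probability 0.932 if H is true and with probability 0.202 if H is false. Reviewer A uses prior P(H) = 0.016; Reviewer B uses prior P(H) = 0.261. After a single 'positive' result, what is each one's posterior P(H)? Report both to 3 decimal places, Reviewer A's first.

Reviewer A: 0.070; Reviewer B: 0.620

The likelihood ratio for a 'positive' result is 0.932/0.202 = 4.6139.
Reviewer A: prior odds 0.016/0.984 = 0.016260; posterior odds 0.075022; posterior probability 0.070.
Reviewer B: prior odds 0.261/0.739 = 0.35318; posterior odds 1.6295; posterior probability 0.620.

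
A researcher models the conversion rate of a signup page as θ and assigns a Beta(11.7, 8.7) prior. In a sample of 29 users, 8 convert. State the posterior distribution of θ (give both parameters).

Posterior: Beta(19.7, 29.7)

The binomial likelihood is conjugate to the Beta prior: with 8 successes and 21 failures, the posterior is Beta(11.7+8, 8.7+21) = Beta(19.7, 29.7).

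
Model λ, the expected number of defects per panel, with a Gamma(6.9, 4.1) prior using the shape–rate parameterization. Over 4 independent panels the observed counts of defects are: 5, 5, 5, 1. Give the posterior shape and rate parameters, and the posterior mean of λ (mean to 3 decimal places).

The Poisson likelihood adds the total count to the shape and the number of exposure periods to the rate. Here ∑xᵢ = 16 and n = 4, so shape 6.9→22.9 and rate 4.1→8.1.
E[λ | data] = 22.9/8.1 = 2.827.

Posterior: Gamma(shape=22.9, rate=8.1); mean ≈ 2.827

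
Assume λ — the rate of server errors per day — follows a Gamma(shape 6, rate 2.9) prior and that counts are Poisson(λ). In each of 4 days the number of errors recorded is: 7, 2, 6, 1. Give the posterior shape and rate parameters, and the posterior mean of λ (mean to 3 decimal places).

Total count ∑xᵢ = 16 over n = 4 days.
Gamma is conjugate to the Poisson likelihood: posterior is Gamma(shape = 6+16 = 22, rate = 2.9+4 = 6.9).
Posterior mean = shape/rate = 22/6.9 = 3.188.

Posterior: Gamma(shape=22, rate=6.9); mean ≈ 3.188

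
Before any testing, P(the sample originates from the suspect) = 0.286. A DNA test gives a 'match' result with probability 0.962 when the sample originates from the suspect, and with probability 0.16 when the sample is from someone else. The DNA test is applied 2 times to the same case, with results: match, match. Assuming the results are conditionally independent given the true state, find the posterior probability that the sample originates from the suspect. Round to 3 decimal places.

Posterior P(H) ≈ 0.935

Let H be the event that the sample originates from the suspect; start with P(H) = 0.286. P('match'|H) = 0.962, P('match'|¬H) = 0.16.
Update on result 1 ('match'): P(H) ← 0.962·0.2860 / (0.962·0.2860 + 0.16·0.7140) = 0.27513/0.38937 = 0.7066.
Update on result 2 ('match'): P(H) ← 0.962·0.7066 / (0.962·0.7066 + 0.16·0.2934) = 0.67975/0.72670 = 0.9354.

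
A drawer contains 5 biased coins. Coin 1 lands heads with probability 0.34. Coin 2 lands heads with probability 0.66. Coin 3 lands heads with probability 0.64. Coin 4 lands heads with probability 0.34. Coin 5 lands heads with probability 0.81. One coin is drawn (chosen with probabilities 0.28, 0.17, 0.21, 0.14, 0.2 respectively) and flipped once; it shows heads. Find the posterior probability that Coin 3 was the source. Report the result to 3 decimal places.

Tabulate prior·likelihood by source: [1] prior 0.28, lik 0.34, product 0.09520; [2] prior 0.17, lik 0.66, product 0.1122; [3] prior 0.21, lik 0.64, product 0.1344; [4] prior 0.14, lik 0.34, product 0.04760; [5] prior 0.2, lik 0.81, product 0.1620.
Normalizing constant = 0.55140; the posterior for Coin 3 is its product over the sum, 0.1344/0.55140 = 0.244.

Posterior probability ≈ 0.244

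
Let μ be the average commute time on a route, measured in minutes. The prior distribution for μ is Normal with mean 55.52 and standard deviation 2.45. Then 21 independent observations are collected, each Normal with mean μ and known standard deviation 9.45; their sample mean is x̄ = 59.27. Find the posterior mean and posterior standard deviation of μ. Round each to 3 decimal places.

Posterior mean ≈ 57.715; posterior SD ≈ 1.578

With known σ, the Normal prior is conjugate. Weight on the data is w = (n/σ²)/(n/σ² + 1/τ₀²) = 0.235156/(0.235156+0.166597) = 0.58532.
Posterior mean = w·x̄ + (1−w)·μ₀ = 0.58532·59.27 + 0.41468·55.52 = 57.715. Posterior variance = 1/(0.235156+0.166597) = 2.48909, so SD = 1.578.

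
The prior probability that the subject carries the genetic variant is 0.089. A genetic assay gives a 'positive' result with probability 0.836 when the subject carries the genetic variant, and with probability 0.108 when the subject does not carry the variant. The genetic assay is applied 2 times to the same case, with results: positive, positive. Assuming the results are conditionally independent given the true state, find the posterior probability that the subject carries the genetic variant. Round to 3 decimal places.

Posterior P(H) ≈ 0.854

With H the event that the subject carries the genetic variant, the joint likelihood of the observed sequence is P(data|H) = 0.836·0.836 = 0.69890 and P(data|¬H) = 0.108·0.108 = 0.011664.
Bayes: P(H|data) = 0.089·0.69890 / (0.089·0.69890 + 0.911·0.011664) = 0.062202/0.072828 = 0.8541.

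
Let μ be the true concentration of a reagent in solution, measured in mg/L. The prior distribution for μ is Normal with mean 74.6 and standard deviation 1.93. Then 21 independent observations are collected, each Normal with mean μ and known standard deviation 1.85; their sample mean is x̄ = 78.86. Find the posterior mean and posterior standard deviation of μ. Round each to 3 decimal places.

Posterior mean ≈ 78.681; posterior SD ≈ 0.395

With known σ, the Normal prior is conjugate. Weight on the data is w = (n/σ²)/(n/σ² + 1/τ₀²) = 6.13587/(6.13587+0.268464) = 0.95808.
Posterior mean = w·x̄ + (1−w)·μ₀ = 0.95808·78.86 + 0.041919·74.6 = 78.681. Posterior variance = 1/(6.13587+0.268464) = 0.156144, so SD = 0.395.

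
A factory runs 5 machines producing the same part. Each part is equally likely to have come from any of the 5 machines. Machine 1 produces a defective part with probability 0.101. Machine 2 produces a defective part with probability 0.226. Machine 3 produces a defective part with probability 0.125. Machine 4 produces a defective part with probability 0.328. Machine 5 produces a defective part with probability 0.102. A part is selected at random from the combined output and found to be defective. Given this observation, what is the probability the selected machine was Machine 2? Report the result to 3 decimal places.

P(defective|M1) = 0.101; P(defective|M2) = 0.226; P(defective|M3) = 0.125; P(defective|M4) = 0.328; P(defective|M5) = 0.102.
Prior × likelihood for each source: 0.2·0.101=0.02020, 0.2·0.226=0.04520, 0.2·0.125=0.02500, 0.2·0.328=0.06560, 0.2·0.102=0.02040. Summing gives P(defective) = 0.17640.
P(Machine 2 | defective) = 0.04520 / 0.17640 = 0.256.

Posterior probability ≈ 0.256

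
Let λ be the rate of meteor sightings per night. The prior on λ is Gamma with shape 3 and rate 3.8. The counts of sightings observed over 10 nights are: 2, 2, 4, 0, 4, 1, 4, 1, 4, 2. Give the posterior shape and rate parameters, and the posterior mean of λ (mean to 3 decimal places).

Posterior: Gamma(shape=27, rate=13.8); mean ≈ 1.957

Total count ∑xᵢ = 24 over n = 10 nights.
Gamma is conjugate to the Poisson likelihood: posterior is Gamma(shape = 3+24 = 27, rate = 3.8+10 = 13.8).
Posterior mean = shape/rate = 27/13.8 = 1.957.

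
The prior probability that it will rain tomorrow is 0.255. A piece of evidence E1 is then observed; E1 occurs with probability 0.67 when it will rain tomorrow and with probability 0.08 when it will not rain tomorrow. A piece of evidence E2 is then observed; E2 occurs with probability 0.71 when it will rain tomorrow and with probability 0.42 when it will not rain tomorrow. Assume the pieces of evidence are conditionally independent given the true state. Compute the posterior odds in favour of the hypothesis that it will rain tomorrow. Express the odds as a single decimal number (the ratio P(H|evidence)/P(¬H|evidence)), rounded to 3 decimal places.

Prior odds = 0.255/(1−0.255) = 0.34228. In log-odds, ln(0.34228) = -1.0721.
Add log likelihood ratios: ln(8.3750) + ln(1.6905) = 2.6503.
Posterior log-odds = 1.5781, so posterior odds = exp(1.5781) = 4.8459.

Posterior odds ≈ 4.846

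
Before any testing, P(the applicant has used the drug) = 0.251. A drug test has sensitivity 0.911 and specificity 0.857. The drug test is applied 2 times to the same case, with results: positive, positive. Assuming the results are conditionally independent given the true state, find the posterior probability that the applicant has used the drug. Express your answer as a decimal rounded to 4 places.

With H the event that the applicant has used the drug, the joint likelihood of the observed sequence is P(data|H) = 0.911·0.911 = 0.82992 and P(data|¬H) = 0.143·0.143 = 0.020449.
Bayes: P(H|data) = 0.251·0.82992 / (0.251·0.82992 + 0.749·0.020449) = 0.20831/0.22363 = 0.9315.

Posterior P(H) ≈ 0.9315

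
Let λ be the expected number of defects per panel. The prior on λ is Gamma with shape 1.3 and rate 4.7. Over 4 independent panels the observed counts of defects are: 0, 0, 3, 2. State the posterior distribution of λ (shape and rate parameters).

The Poisson likelihood adds the total count to the shape and the number of exposure periods to the rate. Here ∑xᵢ = 5 and n = 4, so shape 1.3→6.3 and rate 4.7→8.7.

Posterior: Gamma(shape=6.3, rate=8.7)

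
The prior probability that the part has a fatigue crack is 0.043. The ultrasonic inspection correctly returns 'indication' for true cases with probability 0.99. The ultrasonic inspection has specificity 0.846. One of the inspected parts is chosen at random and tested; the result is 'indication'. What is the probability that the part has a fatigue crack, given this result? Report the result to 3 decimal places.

Let H be the event that the part has a fatigue crack. P(H) = 0.043, so P(¬H) = 0.957. With E the 'indication' result, P(E|H) = 0.99 and P(E|¬H) = 0.154.
P(E) = 0.99·0.043 + 0.154·0.957 = 0.042570 + 0.14738 = 0.18995.
By Bayes' theorem, P(H|E) = 0.042570 / 0.18995 = 0.224.

P(H | E) ≈ 0.224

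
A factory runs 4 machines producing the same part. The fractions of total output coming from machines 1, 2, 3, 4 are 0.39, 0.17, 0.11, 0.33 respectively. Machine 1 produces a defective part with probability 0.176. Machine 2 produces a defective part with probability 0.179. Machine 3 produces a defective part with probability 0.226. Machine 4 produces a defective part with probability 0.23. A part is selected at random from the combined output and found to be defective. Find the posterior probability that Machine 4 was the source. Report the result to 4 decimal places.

P(defective|M1) = 0.176; P(defective|M2) = 0.179; P(defective|M3) = 0.226; P(defective|M4) = 0.23.
Prior × likelihood for each source: 0.39·0.176=0.06864, 0.17·0.179=0.03043, 0.11·0.226=0.02486, 0.33·0.23=0.07590. Summing gives P(defective) = 0.19983.
P(Machine 4 | defective) = 0.07590 / 0.19983 = 0.3798.

Posterior probability ≈ 0.3798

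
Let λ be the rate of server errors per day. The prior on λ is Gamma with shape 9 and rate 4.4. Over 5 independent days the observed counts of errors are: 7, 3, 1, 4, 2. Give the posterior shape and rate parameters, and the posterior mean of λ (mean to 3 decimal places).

The Poisson likelihood adds the total count to the shape and the number of exposure periods to the rate. Here ∑xᵢ = 17 and n = 5, so shape 9→26 and rate 4.4→9.4.
E[λ | data] = 26/9.4 = 2.766.

Posterior: Gamma(shape=26, rate=9.4); mean ≈ 2.766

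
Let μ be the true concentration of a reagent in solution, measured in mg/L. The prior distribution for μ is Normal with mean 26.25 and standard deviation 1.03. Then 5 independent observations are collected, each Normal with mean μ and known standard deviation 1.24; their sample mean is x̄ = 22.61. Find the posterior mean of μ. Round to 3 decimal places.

Posterior mean ≈ 23.428

Prior precision 1/τ₀² = 1/1.03² = 0.942596; data precision n/σ² = 5/1.24² = 3.25182.
Posterior precision = 0.942596 + 3.25182 = 4.19442.
Posterior mean = (0.942596·26.25 + 3.25182·22.61) / 4.19442 = 23.428.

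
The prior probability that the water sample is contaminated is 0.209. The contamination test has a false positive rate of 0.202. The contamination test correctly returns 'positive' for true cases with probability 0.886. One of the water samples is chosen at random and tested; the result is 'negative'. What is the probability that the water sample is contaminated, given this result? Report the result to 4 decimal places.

P(H | E) ≈ 0.0364

Write H for 'the water sample is contaminated'. Prior odds H:¬H = 0.209/0.791 = 0.26422. For the 'negative' outcome, the likelihood ratio is 0.114/0.798 = 0.14286.
Posterior odds = 0.26422 × 0.14286 = 0.037746, so P(H|E) = 0.037746/(1+0.037746) = 0.0364.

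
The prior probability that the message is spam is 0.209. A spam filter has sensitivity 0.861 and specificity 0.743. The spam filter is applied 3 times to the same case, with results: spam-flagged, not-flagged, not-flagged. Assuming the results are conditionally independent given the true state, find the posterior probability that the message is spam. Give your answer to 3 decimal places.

Posterior P(H) ≈ 0.030

With H the event that the message is spam, the joint likelihood of the observed sequence is P(data|H) = 0.861·0.139·0.139 = 0.016635 and P(data|¬H) = 0.257·0.743·0.743 = 0.14188.
Bayes: P(H|data) = 0.209·0.016635 / (0.209·0.016635 + 0.791·0.14188) = 0.0034768/0.11570 = 0.0300.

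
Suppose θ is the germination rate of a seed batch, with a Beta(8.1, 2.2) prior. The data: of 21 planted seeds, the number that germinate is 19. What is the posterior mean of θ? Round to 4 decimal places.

The binomial likelihood is conjugate to the Beta prior: with 19 successes and 2 failures, the posterior is Beta(8.1+19, 2.2+2) = Beta(27.1, 4.2).
E[θ | data] = 27.1/(27.1+4.2) = 0.8658.

Posterior mean ≈ 0.8658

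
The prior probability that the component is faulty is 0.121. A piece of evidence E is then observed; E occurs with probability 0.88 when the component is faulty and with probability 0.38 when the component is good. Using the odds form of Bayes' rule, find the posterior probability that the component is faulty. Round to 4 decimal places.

Prior odds = 0.121/(1−0.121) = 0.13766.
Likelihood ratio for E = 0.88/0.38 = 2.3158.
Posterior odds = prior odds × LR = 0.31878.
Posterior probability = odds/(1+odds) = 0.31878/1.3188 = 0.2417.

Posterior probability ≈ 0.2417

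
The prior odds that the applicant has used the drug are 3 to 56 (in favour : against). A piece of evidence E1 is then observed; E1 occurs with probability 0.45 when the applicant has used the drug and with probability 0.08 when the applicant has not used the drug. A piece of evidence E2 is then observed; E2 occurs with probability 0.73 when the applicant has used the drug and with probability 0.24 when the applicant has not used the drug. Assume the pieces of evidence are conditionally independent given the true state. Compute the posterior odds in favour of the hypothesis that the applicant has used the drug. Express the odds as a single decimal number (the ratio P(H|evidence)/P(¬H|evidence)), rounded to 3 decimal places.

Prior odds = 3/56 = 0.053571.
Likelihood ratio for E1 = 0.45/0.08 = 5.6250.
Likelihood ratio for E2 = 0.73/0.24 = 3.0417.
Posterior odds = prior odds × LR₁ × LR₂ = 0.91657.

Posterior odds ≈ 0.917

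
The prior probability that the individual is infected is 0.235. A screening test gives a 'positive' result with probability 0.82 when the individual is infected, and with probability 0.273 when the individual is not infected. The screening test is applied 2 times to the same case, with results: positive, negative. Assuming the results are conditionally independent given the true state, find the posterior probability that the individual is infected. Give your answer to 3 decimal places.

Let H be the event that the individual is infected; start with P(H) = 0.235. P('positive'|H) = 0.82, P('positive'|¬H) = 0.273.
Update on result 1 ('positive'): P(H) ← 0.82·0.2350 / (0.82·0.2350 + 0.273·0.7650) = 0.19270/0.40155 = 0.4799.
Update on result 2 ('negative'): P(H) ← 0.18·0.4799 / (0.18·0.4799 + 0.727·0.5201) = 0.086381/0.46450 = 0.1860.

Posterior P(H) ≈ 0.186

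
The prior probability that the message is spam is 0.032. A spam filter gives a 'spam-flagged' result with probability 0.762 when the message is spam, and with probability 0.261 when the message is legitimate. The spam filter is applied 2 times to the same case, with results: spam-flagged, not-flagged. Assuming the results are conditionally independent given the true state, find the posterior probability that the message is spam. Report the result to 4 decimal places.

Let H be the event that the message is spam; start with P(H) = 0.032. P('spam-flagged'|H) = 0.762, P('spam-flagged'|¬H) = 0.261.
Update on result 1 ('spam-flagged'): P(H) ← 0.762·0.0320 / (0.762·0.0320 + 0.261·0.9680) = 0.024384/0.27703 = 0.0880.
Update on result 2 ('not-flagged'): P(H) ← 0.238·0.0880 / (0.238·0.0880 + 0.739·0.9120) = 0.020948/0.69490 = 0.0301.

Posterior P(H) ≈ 0.0301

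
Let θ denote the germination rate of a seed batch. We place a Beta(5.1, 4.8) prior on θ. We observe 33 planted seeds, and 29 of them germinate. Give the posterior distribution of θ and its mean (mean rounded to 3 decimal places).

Posterior: Beta(34.1, 8.8); mean ≈ 0.795

The binomial likelihood is conjugate to the Beta prior: with 29 successes and 4 failures, the posterior is Beta(5.1+29, 4.8+4) = Beta(34.1, 8.8).
Posterior mean = α/(α+β) = 34.1/42.9 = 0.795.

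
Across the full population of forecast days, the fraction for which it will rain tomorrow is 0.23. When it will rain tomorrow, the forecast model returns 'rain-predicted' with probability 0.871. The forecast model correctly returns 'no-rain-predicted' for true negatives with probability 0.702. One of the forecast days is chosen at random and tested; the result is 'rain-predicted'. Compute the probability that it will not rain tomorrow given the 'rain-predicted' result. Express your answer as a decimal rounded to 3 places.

Write H for 'it will rain tomorrow'. Prior odds H:¬H = 0.23/0.77 = 0.29870. For the 'rain-predicted' outcome, the likelihood ratio is 0.871/0.298 = 2.9228.
Posterior odds = 0.29870 × 2.9228 = 0.87305, so P(H|E) = 0.87305/(1+0.87305) = 0.466. Then P(¬H|E) = 1 − 0.466 = 0.534.

P(¬H | E) ≈ 0.534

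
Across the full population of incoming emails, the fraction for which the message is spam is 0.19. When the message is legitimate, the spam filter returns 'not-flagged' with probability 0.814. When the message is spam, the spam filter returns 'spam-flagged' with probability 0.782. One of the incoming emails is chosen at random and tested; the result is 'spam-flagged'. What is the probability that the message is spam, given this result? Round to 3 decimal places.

Let H be the event that the message is spam. P(H) = 0.19, so P(¬H) = 0.81. With E the 'spam-flagged' result, P(E|H) = 0.782 and P(E|¬H) = 0.186.
P(E) = 0.782·0.19 + 0.186·0.81 = 0.14858 + 0.15066 = 0.29924.
By Bayes' theorem, P(H|E) = 0.14858 / 0.29924 = 0.497.

P(H | E) ≈ 0.497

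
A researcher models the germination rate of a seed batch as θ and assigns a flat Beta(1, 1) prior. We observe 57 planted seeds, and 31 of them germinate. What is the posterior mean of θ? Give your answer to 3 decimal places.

Posterior mean ≈ 0.542

The binomial likelihood is conjugate to the Beta prior: with 31 successes and 26 failures, the posterior is Beta(1+31, 1+26) = Beta(32, 27).
Posterior mean = α/(α+β) = 32/59 = 0.542.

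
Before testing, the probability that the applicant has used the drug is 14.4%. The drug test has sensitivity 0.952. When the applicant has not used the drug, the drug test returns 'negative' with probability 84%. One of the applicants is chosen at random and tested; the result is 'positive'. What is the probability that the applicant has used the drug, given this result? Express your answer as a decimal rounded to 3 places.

P(H | E) ≈ 0.500

Let H be the event that the applicant has used the drug. P(H) = 0.144, so P(¬H) = 0.856. With E the 'positive' result, P(E|H) = 0.952 and P(E|¬H) = 0.16.
P(E) = 0.952·0.144 + 0.16·0.856 = 0.13709 + 0.13696 = 0.27405.
By Bayes' theorem, P(H|E) = 0.13709 / 0.27405 = 0.500.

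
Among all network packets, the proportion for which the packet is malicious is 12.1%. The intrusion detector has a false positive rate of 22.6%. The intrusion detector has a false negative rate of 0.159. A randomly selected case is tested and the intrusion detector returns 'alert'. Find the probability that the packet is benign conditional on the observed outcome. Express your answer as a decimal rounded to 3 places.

P(¬H | E) ≈ 0.661

Let H be the event that the packet is malicious. P(H) = 0.121, so P(¬H) = 0.879. With E the 'alert' result, P(E|H) = 0.841 and P(E|¬H) = 0.226.
P(E) = 0.841·0.121 + 0.226·0.879 = 0.10176 + 0.19865 = 0.30041.
By Bayes' theorem, P(H|E) = 0.10176 / 0.30041 = 0.339. Hence P(¬H|E) = 1 − 0.339 = 0.661.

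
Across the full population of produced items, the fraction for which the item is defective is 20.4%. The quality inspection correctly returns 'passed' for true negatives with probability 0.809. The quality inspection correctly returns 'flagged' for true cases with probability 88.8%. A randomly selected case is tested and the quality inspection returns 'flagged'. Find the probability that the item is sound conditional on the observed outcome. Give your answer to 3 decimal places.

Write H for 'the item is defective'. Prior odds H:¬H = 0.204/0.796 = 0.25628. For the 'flagged' outcome, the likelihood ratio is 0.888/0.191 = 4.6492.
Posterior odds = 0.25628 × 4.6492 = 1.1915, so P(H|E) = 1.1915/(1+1.1915) = 0.544. Then P(¬H|E) = 1 − 0.544 = 0.456.

P(¬H | E) ≈ 0.456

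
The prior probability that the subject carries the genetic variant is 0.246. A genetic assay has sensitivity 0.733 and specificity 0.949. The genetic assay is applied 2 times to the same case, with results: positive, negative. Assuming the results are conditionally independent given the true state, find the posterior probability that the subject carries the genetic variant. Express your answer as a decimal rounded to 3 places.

Let H be the event that the subject carries the genetic variant; start with P(H) = 0.246. P('positive'|H) = 0.733, P('positive'|¬H) = 0.051.
Update on result 1 ('positive'): P(H) ← 0.733·0.2460 / (0.733·0.2460 + 0.051·0.7540) = 0.18032/0.21877 = 0.8242.
Update on result 2 ('negative'): P(H) ← 0.267·0.8242 / (0.267·0.8242 + 0.949·0.1758) = 0.22007/0.38688 = 0.5688.

Posterior P(H) ≈ 0.569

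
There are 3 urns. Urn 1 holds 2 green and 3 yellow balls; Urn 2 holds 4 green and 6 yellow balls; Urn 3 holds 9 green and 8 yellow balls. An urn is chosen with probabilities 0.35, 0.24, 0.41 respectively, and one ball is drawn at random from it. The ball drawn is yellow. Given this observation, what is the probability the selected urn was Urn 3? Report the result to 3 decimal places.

Tabulate prior·likelihood by source: [1] prior 0.35, lik 0.6, product 0.2100; [2] prior 0.24, lik 0.6, product 0.1440; [3] prior 0.41, lik 0.4706, product 0.1929.
Normalizing constant = 0.54694; the posterior for Urn 3 is its product over the sum, 0.1929/0.54694 = 0.353.

Posterior probability ≈ 0.353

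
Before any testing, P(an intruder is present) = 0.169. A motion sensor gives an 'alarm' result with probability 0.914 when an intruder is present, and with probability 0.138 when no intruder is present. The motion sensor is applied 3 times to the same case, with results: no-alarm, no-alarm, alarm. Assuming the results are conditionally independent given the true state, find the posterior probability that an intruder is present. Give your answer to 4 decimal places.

With H the event that an intruder is present, the joint likelihood of the observed sequence is P(data|H) = 0.086·0.086·0.914 = 0.0067599 and P(data|¬H) = 0.862·0.862·0.138 = 0.10254.
Bayes: P(H|data) = 0.169·0.0067599 / (0.169·0.0067599 + 0.831·0.10254) = 0.0011424/0.086353 = 0.0132.

Posterior P(H) ≈ 0.0132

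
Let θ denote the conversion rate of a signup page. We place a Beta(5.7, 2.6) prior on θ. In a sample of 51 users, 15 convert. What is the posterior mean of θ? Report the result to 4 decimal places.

The binomial likelihood is conjugate to the Beta prior: with 15 successes and 36 failures, the posterior is Beta(5.7+15, 2.6+36) = Beta(20.7, 38.6).
E[θ | data] = 20.7/(20.7+38.6) = 0.3491.

Posterior mean ≈ 0.3491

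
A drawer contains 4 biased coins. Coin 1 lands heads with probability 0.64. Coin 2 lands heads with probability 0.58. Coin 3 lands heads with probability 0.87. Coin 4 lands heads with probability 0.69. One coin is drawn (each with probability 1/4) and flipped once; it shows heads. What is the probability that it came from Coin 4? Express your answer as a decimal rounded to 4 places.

Tabulate prior·likelihood by source: [1] prior 0.25, lik 0.64, product 0.1600; [2] prior 0.25, lik 0.58, product 0.1450; [3] prior 0.25, lik 0.87, product 0.2175; [4] prior 0.25, lik 0.69, product 0.1725.
Normalizing constant = 0.69500; the posterior for Coin 4 is its product over the sum, 0.1725/0.69500 = 0.2482.

Posterior probability ≈ 0.2482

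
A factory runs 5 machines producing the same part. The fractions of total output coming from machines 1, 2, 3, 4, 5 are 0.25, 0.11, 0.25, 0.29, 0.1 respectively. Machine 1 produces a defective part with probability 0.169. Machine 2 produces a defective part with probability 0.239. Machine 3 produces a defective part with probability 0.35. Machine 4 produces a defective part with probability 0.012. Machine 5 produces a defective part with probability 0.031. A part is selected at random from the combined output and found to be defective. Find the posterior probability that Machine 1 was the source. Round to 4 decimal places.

Posterior probability ≈ 0.2598

P(defective|M1) = 0.169; P(defective|M2) = 0.239; P(defective|M3) = 0.35; P(defective|M4) = 0.012; P(defective|M5) = 0.031.
Prior × likelihood for each source: 0.25·0.169=0.04225, 0.11·0.239=0.02629, 0.25·0.35=0.08750, 0.29·0.012=0.003480, 0.1·0.031=0.003100. Summing gives P(defective) = 0.16262.
P(Machine 1 | defective) = 0.04225 / 0.16262 = 0.2598.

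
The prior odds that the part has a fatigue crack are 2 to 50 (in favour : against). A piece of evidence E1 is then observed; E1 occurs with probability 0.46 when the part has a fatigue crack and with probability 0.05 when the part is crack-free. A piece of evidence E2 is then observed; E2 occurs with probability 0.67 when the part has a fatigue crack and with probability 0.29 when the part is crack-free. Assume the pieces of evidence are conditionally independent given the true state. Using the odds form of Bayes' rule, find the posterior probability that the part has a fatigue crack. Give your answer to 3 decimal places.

Posterior probability ≈ 0.460

Prior odds = 2/50 = 0.040000. In log-odds, ln(0.040000) = -3.2189.
Add log likelihood ratios: ln(9.2000) + ln(2.3103) = 3.0566.
Posterior log-odds = -0.16228, so posterior odds = exp(-0.16228) = 0.85021. Converting, P(H|E) = 0.85021/1.8502 = 0.460.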